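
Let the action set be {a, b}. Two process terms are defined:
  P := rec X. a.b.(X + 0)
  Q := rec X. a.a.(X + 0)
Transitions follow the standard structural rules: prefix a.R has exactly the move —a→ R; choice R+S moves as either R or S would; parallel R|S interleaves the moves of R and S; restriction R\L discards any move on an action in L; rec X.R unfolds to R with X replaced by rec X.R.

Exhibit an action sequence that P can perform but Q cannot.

P's transition system — 3 states:
  p0 = rec X. a.b.(X + 0) ⊢ ··a··> p1
  p1 = b.((rec X. a.b.(X + 0)) + 0) ⊢ ··b··> p2
  p2 = (rec X. a.b.(X + 0)) + 0 ⊢ ··a··> p1
Q's transition system — 3 states:
  q0 = rec X. a.a.(X + 0) ⊢ ··a··> q1
  q1 = a.((rec X. a.a.(X + 0)) + 0) ⊢ ··a··> q2
  q2 = (rec X. a.a.(X + 0)) + 0 ⊢ ··a··> q1
Run σ = ⟨ab⟩ on P: start {p0}
  step 1 (a): {p1}
  step 2 (b): {p2}
  — P admits the full trace.
Run σ = ⟨ab⟩ on Q: start {q0}
  step 1 (a): {q1}
  step 2 (b): no successor for Q

ab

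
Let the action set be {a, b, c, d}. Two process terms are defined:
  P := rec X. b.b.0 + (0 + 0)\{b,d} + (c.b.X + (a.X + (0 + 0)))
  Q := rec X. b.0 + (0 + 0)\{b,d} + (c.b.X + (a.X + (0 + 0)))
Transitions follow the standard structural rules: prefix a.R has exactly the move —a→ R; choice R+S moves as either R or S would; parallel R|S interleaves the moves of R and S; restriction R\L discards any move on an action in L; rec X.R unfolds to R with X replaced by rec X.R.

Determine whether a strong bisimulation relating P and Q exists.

P's transition system — 4 states:
  s0 = rec X. b.b.0 + (0 + 0)\{b,d} + (c.b.X + (a.X + (0 + 0))) has moves --a--▸ s0, --b--▸ s1, --c--▸ s2
  s1 = b.0 has moves --b--▸ s3
  s2 = b.(rec X. b.b.0 + (0 + 0)\{b,d} + (c.b.X + (a.X + (0 + 0)))) has moves --b--▸ s0
  s3 = 0 has moves (no moves)
Q's transition system — 3 states:
  t0 = rec X. b.0 + (0 + 0)\{b,d} + (c.b.X + (a.X + (0 + 0))) has moves --a--▸ t0, --b--▸ t1, --c--▸ t2
  t1 = 0 has moves (no moves)
  t2 = b.(rec X. b.0 + (0 + 0)\{b,d} + (c.b.X + (a.X + (0 + 0)))) has moves --b--▸ t0
Bisimilarity quotient blocks:
  B0 = {s0}
  B1 = {s1}
  B2 = {s3, t1}
  B3 = {s2}
  B4 = {t0}
  B5 = {t2}
s0 ∈ B0, t0 ∈ B4 → different blocks

P ≁ Q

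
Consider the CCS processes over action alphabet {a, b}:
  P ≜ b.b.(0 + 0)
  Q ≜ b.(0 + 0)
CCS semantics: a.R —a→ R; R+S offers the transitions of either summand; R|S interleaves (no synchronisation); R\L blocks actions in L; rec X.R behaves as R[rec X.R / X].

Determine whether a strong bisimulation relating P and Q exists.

P's transition system — 3 states:
  s0 = b.b.(0 + 0) → =b=> s1
  s1 = b.(0 + 0) → =b=> s2
  s2 = 0 + 0 → stopped
Q's transition system — 2 states:
  t0 = b.(0 + 0) → =b=> t1
  t1 = 0 + 0 → stopped
Bisimilarity quotient blocks:
  B0 = {s0}
  B1 = {s1, t0}
  B2 = {s2, t1}
s0 ∈ B0, t0 ∈ B1 → different blocks

P ≁ Q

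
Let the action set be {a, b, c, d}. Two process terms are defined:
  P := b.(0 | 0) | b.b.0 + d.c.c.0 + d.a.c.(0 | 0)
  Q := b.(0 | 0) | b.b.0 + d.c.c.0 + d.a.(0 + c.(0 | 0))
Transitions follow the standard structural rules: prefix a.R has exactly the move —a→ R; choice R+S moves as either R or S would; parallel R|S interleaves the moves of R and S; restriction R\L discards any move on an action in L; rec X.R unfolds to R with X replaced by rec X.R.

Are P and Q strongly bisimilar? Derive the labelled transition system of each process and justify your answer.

YES

Reachable graph of P (12 states):
  m0 = b.(0 | 0) | b.b.0 + d.c.c.0 + d.a.c.(0 | 0) → --b--▸ m1, --b--▸ m2, --d--▸ m3, --d--▸ m4
  m1 = 0 | 0 | b.b.0 → --b--▸ m5
  m2 = b.(0 | 0) | b.0 → --b--▸ m5, --b--▸ m6
  m3 = a.c.(0 | 0) → --a--▸ m7
  m4 = c.c.0 → --c--▸ m8
  m5 = 0 | 0 | b.0 → --b--▸ m9
  m6 = b.(0 | 0) | 0 → --b--▸ m9
  m7 = c.(0 | 0) → --c--▸ m10
  m8 = c.0 → --c--▸ m11
  m9 = 0 | 0 | 0 → deadlocked
  m10 = 0 | 0 → deadlocked
  m11 = 0 → deadlocked
Reachable graph of Q (12 states):
  n0 = b.(0 | 0) | b.b.0 + d.c.c.0 + d.a.(0 + c.(0 | 0)) → --b--▸ n1, --b--▸ n2, --d--▸ n3, --d--▸ n4
  n1 = 0 | 0 | b.b.0 → --b--▸ n5
  n2 = b.(0 | 0) | b.0 → --b--▸ n5, --b--▸ n6
  n3 = a.(0 + c.(0 | 0)) → --a--▸ n7
  n4 = c.c.0 → --c--▸ n8
  n5 = 0 | 0 | b.0 → --b--▸ n9
  n6 = b.(0 | 0) | 0 → --b--▸ n9
  n7 = 0 + c.(0 | 0) → --c--▸ n10
  n8 = c.0 → --c--▸ n11
  n9 = 0 | 0 | 0 → deadlocked
  n10 = 0 | 0 → deadlocked
  n11 = 0 → deadlocked
Bisimilarity quotient blocks:
  B0 = {m0, n0}
  B1 = {m4, n4}
  B2 = {m7, m8, n7, n8}
  B3 = {m10, m11, m9, n10, n11, n9}
  B4 = {m1, m2, n1, n2}
  B5 = {m5, m6, n5, n6}
  B6 = {m3, n3}
m0 ∈ B0, n0 ∈ B0 → same block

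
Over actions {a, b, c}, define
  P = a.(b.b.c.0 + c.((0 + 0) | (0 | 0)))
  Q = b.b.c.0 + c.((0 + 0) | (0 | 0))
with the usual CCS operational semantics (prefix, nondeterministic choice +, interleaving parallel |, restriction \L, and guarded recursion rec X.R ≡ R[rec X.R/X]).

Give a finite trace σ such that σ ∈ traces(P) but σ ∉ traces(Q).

P's transition system — 6 states:
  m0 = a.(b.b.c.0 + c.((0 + 0) | (0 | 0))) ⊢ =a=> m1
  m1 = b.b.c.0 + c.((0 + 0) | (0 | 0)) ⊢ =b=> m2, =c=> m3
  m2 = b.c.0 ⊢ =b=> m4
  m3 = (0 + 0) | (0 | 0) ⊢ ·
  m4 = c.0 ⊢ =c=> m5
  m5 = 0 ⊢ ·
Q's transition system — 5 states:
  n0 = b.b.c.0 + c.((0 + 0) | (0 | 0)) ⊢ =b=> n1, =c=> n2
  n1 = b.c.0 ⊢ =b=> n3
  n2 = (0 + 0) | (0 | 0) ⊢ ·
  n3 = c.0 ⊢ =c=> n4
  n4 = 0 ⊢ ·
Run σ = ⟨a⟩ on P: start {m0}
  [1] a ⇒ {m1}
  P completes σ.
Run σ = ⟨a⟩ on Q: start {n0}
  [1] a ⇒ ∅ (Q stuck)

a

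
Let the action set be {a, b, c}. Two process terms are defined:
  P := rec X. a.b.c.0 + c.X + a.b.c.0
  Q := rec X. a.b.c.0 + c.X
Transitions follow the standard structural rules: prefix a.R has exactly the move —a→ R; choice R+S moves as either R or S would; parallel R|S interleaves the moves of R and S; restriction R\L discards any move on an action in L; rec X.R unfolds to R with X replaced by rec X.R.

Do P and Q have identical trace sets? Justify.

Reachable graph of P (4 states):
  s0 = rec X. a.b.c.0 + c.X + a.b.c.0 ⊢ -a-> s1, -c-> s0
  s1 = b.c.0 ⊢ -b-> s2
  s2 = c.0 ⊢ -c-> s3
  s3 = 0 ⊢ stopped
Reachable graph of Q (4 states):
  t0 = rec X. a.b.c.0 + c.X ⊢ -a-> t1, -c-> t0
  t1 = b.c.0 ⊢ -b-> t2
  t2 = c.0 ⊢ -c-> t3
  t3 = 0 ⊢ stopped
Coarsest stable partition (strong bisimilarity classes):
  B0 = {s0, t0}
  B1 = {s1, t1}
  B2 = {s2, t2}
  B3 = {s3, t3}
s0 ∈ B0, t0 ∈ B0 → same block
Bisimilar ⇒ trace-equivalent.

traces(P) = traces(Q)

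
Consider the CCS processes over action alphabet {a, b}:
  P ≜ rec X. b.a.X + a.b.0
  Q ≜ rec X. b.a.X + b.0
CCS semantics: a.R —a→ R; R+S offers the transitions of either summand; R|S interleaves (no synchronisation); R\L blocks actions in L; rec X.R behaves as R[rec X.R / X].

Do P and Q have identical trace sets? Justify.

traces(P) ≠ traces(Q) — witness ⟨a⟩

P's transition system — 4 states:
  u0 = rec X. b.a.X + a.b.0 has moves -a-> u1, -b-> u2
  u1 = b.0 has moves -b-> u3
  u2 = a.(rec X. b.a.X + a.b.0) has moves -a-> u0
  u3 = 0 has moves deadlocked
Q's transition system — 3 states:
  v0 = rec X. b.a.X + b.0 has moves -b-> v1, -b-> v2
  v1 = 0 has moves deadlocked
  v2 = a.(rec X. b.a.X + b.0) has moves -a-> v0
Run σ = ⟨a⟩ on P: start {u0}
  step 1 (a): {u1}
  P completes σ.
Run σ = ⟨a⟩ on Q: start {v0}
  step 1 (a): ∅  — Q cannot continue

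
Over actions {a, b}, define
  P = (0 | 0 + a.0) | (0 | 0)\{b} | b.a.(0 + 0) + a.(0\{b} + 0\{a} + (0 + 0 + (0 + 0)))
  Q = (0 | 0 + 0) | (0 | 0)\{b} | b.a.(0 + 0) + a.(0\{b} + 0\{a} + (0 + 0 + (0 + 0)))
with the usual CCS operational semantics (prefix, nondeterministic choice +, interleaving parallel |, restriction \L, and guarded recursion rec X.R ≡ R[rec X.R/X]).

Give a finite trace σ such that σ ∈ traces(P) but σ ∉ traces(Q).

LTS(P): 7 reachable states
  u0 = (0 | 0 + a.0) | (0 | 0)\{b} | b.a.(0 + 0) + a.(0\{b} + 0\{a} + (0 + 0 + (0 + 0))) → ··a··> u1, ··a··> u2, ··b··> u3
  u1 = 0 | (0 | 0)\{b} | b.a.(0 + 0) → ··b··> u4
  u2 = 0\{b} + 0\{a} + (0 + 0 + (0 + 0)) → stopped
  u3 = (0 | 0 + a.0) | (0 | 0)\{b} | a.(0 + 0) → ··a··> u4, ··a··> u5
  u4 = 0 | (0 | 0)\{b} | a.(0 + 0) → ··a··> u6
  u5 = (0 | 0 + a.0) | (0 | 0)\{b} | (0 + 0) → ··a··> u6
  u6 = 0 | (0 | 0)\{b} | (0 + 0) → stopped
LTS(Q): 4 reachable states
  v0 = (0 | 0 + 0) | (0 | 0)\{b} | b.a.(0 + 0) + a.(0\{b} + 0\{a} + (0 + 0 + (0 + 0))) → ··a··> v1, ··b··> v2
  v1 = 0\{b} + 0\{a} + (0 + 0 + (0 + 0)) → stopped
  v2 = (0 | 0 + 0) | (0 | 0)\{b} | a.(0 + 0) → ··a··> v3
  v3 = (0 | 0 + 0) | (0 | 0)\{b} | (0 + 0) → stopped
Trace ⟨ab⟩ through P, begin at {u0}:
  after a @ step 1: {u1, u2}
  after b @ step 2: {u4}
  — P admits the full trace.
Trace ⟨ab⟩ through Q, begin at {v0}:
  after a @ step 1: {v1}
  after b @ step 2: no successor for Q

ab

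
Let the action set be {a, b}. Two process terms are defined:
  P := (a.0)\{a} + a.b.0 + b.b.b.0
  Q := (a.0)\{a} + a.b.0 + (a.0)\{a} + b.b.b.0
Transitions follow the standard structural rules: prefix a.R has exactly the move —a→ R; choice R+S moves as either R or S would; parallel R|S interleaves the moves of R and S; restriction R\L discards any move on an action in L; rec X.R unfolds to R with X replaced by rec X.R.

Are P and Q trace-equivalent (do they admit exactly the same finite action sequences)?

P's transition system — 4 states:
  m0 = (a.0)\{a} + a.b.0 + b.b.b.0 ⊢ --a--▸ m1, --b--▸ m2
  m1 = b.0 ⊢ --b--▸ m3
  m2 = b.b.0 ⊢ --b--▸ m1
  m3 = 0 ⊢ deadlocked
Q's transition system — 4 states:
  n0 = (a.0)\{a} + a.b.0 + (a.0)\{a} + b.b.b.0 ⊢ --a--▸ n1, --b--▸ n2
  n1 = b.0 ⊢ --b--▸ n3
  n2 = b.b.0 ⊢ --b--▸ n1
  n3 = 0 ⊢ deadlocked
Partition-refinement fixed point:
  B0 = {m0, n0}
  B1 = {m2, n2}
  B2 = {m1, n1}
  B3 = {m3, n3}
m0 ∈ B0, n0 ∈ B0 → same block
Bisimilar ⇒ trace-equivalent.

YES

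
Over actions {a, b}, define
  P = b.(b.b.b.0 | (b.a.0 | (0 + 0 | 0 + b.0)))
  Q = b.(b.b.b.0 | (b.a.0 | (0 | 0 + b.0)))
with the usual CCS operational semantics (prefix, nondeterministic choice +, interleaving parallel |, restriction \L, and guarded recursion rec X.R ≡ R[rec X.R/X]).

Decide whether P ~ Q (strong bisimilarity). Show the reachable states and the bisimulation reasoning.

P's transition system — 25 states:
  u0 = b.(b.b.b.0 | (b.a.0 | (0 + 0 | 0 + b.0))) → =b=> u1
  u1 = b.b.b.0 | (b.a.0 | (0 + 0 | 0 + b.0)) → =b=> u2, =b=> u3, =b=> u4
  u2 = b.b.0 | (b.a.0 | (0 + 0 | 0 + b.0)) → =b=> u5, =b=> u6, =b=> u7
  u3 = b.b.b.0 | (a.0 | (0 + 0 | 0 + b.0)) → =a=> u8, =b=> u6, =b=> u9
  u4 = b.b.b.0 | (b.a.0 | 0) → =b=> u7, =b=> u9
  u5 = b.0 | (b.a.0 | (0 + 0 | 0 + b.0)) → =b=> u10, =b=> u11, =b=> u12
  u6 = b.b.0 | (a.0 | (0 + 0 | 0 + b.0)) → =a=> u13, =b=> u11, =b=> u14
  u7 = b.b.0 | (b.a.0 | 0) → =b=> u12, =b=> u14
  u8 = b.b.b.0 | (0 | (0 + 0 | 0 + b.0)) → =b=> u13, =b=> u15
  u9 = b.b.b.0 | (a.0 | 0) → =a=> u15, =b=> u14
  u10 = 0 | (b.a.0 | (0 + 0 | 0 + b.0)) → =b=> u16, =b=> u17
  u11 = b.0 | (a.0 | (0 + 0 | 0 + b.0)) → =a=> u18, =b=> u16, =b=> u19
  u12 = b.0 | (b.a.0 | 0) → =b=> u17, =b=> u19
  u13 = b.b.0 | (0 | (0 + 0 | 0 + b.0)) → =b=> u18, =b=> u20
  u14 = b.b.0 | (a.0 | 0) → =a=> u20, =b=> u19
  u15 = b.b.b.0 | (0 | 0) → =b=> u20
  u16 = 0 | (a.0 | (0 + 0 | 0 + b.0)) → =a=> u21, =b=> u22
  u17 = 0 | (b.a.0 | 0) → =b=> u22
  u18 = b.0 | (0 | (0 + 0 | 0 + b.0)) → =b=> u21, =b=> u23
  u19 = b.0 | (a.0 | 0) → =a=> u23, =b=> u22
  u20 = b.b.0 | (0 | 0) → =b=> u23
  u21 = 0 | (0 | (0 + 0 | 0 + b.0)) → =b=> u24
  u22 = 0 | (a.0 | 0) → =a=> u24
  u23 = b.0 | (0 | 0) → =b=> u24
  u24 = 0 | (0 | 0) → (no moves)
Q's transition system — 25 states:
  v0 = b.(b.b.b.0 | (b.a.0 | (0 | 0 + b.0))) → =b=> v1
  v1 = b.b.b.0 | (b.a.0 | (0 | 0 + b.0)) → =b=> v2, =b=> v3, =b=> v4
  v2 = b.b.0 | (b.a.0 | (0 | 0 + b.0)) → =b=> v5, =b=> v6, =b=> v7
  v3 = b.b.b.0 | (a.0 | (0 | 0 + b.0)) → =a=> v8, =b=> v6, =b=> v9
  v4 = b.b.b.0 | (b.a.0 | 0) → =b=> v7, =b=> v9
  v5 = b.0 | (b.a.0 | (0 | 0 + b.0)) → =b=> v10, =b=> v11, =b=> v12
  v6 = b.b.0 | (a.0 | (0 | 0 + b.0)) → =a=> v13, =b=> v11, =b=> v14
  v7 = b.b.0 | (b.a.0 | 0) → =b=> v12, =b=> v14
  v8 = b.b.b.0 | (0 | (0 | 0 + b.0)) → =b=> v13, =b=> v15
  v9 = b.b.b.0 | (a.0 | 0) → =a=> v15, =b=> v14
  v10 = 0 | (b.a.0 | (0 | 0 + b.0)) → =b=> v16, =b=> v17
  v11 = b.0 | (a.0 | (0 | 0 + b.0)) → =a=> v18, =b=> v16, =b=> v19
  v12 = b.0 | (b.a.0 | 0) → =b=> v17, =b=> v19
  v13 = b.b.0 | (0 | (0 | 0 + b.0)) → =b=> v18, =b=> v20
  v14 = b.b.0 | (a.0 | 0) → =a=> v20, =b=> v19
  v15 = b.b.b.0 | (0 | 0) → =b=> v20
  v16 = 0 | (a.0 | (0 | 0 + b.0)) → =a=> v21, =b=> v22
  v17 = 0 | (b.a.0 | 0) → =b=> v22
  v18 = b.0 | (0 | (0 | 0 + b.0)) → =b=> v21, =b=> v23
  v19 = b.0 | (a.0 | 0) → =a=> v23, =b=> v22
  v20 = b.b.0 | (0 | 0) → =b=> v23
  v21 = 0 | (0 | (0 | 0 + b.0)) → =b=> v24
  v22 = 0 | (a.0 | 0) → =a=> v24
  v23 = b.0 | (0 | 0) → =b=> v24
  v24 = 0 | (0 | 0) → (no moves)
Bisimilarity quotient blocks:
  B0 = {u0, v0}
  B1 = {u1, v1}
  B2 = {u3, v3}
  B3 = {u6, u9, v6, v9}
  B4 = {u13, u15, v13, v15}
  B5 = {u18, u20, v18, v20}
  B6 = {u21, u23, v21, v23}
  B7 = {u24, v24}
  B8 = {u11, u14, v11, v14}
  B9 = {u16, u19, v16, v19}
  B10 = {u22, v22}
  B11 = {u8, v8}
  B12 = {u2, u4, v2, v4}
  B13 = {u5, u7, v5, v7}
  B14 = {u10, u12, v10, v12}
  B15 = {u17, v17}
u0 ∈ B0, v0 ∈ B0 → same block

YES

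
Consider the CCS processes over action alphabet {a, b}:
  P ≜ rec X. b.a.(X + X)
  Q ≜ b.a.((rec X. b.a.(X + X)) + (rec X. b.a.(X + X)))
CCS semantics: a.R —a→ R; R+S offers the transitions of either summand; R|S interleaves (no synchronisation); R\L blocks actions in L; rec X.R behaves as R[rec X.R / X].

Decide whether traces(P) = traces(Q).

P's transition system — 3 states:
  u0 = rec X. b.a.(X + X) has moves -b-> u1
  u1 = a.((rec X. b.a.(X + X)) + (rec X. b.a.(X + X))) has moves -a-> u2
  u2 = (rec X. b.a.(X + X)) + (rec X. b.a.(X + X)) has moves -b-> u1
Q's transition system — 3 states:
  v0 = b.a.((rec X. b.a.(X + X)) + (rec X. b.a.(X + X))) has moves -b-> v1
  v1 = a.((rec X. b.a.(X + X)) + (rec X. b.a.(X + X))) has moves -a-> v2
  v2 = (rec X. b.a.(X + X)) + (rec X. b.a.(X + X)) has moves -b-> v1
Partition-refinement fixed point:
  B0 = {u0, u2, v0, v2}
  B1 = {u1, v1}
u0 ∈ B0, v0 ∈ B0 → same block
Bisimilar ⇒ trace-equivalent.

YES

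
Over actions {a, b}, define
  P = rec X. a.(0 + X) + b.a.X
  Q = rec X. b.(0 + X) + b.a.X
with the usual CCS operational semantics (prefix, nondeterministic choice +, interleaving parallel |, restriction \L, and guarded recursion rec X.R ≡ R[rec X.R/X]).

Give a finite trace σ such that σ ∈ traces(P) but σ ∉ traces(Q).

Reachable graph of P (3 states):
  u0 = rec X. a.(0 + X) + b.a.X has moves -a-> u1, -b-> u2
  u1 = 0 + (rec X. a.(0 + X) + b.a.X) has moves -a-> u1, -b-> u2
  u2 = a.(rec X. a.(0 + X) + b.a.X) has moves -a-> u0
Reachable graph of Q (3 states):
  v0 = rec X. b.(0 + X) + b.a.X has moves -b-> v1, -b-> v2
  v1 = 0 + (rec X. b.(0 + X) + b.a.X) has moves -b-> v1, -b-> v2
  v2 = a.(rec X. b.(0 + X) + b.a.X) has moves -a-> v0
Trace ⟨a⟩ through P, begin at {u0}:
  after a @ step 1: {u1}
  — P admits the full trace.
Trace ⟨a⟩ through Q, begin at {v0}:
  after a @ step 1: ∅  — Q cannot continue

a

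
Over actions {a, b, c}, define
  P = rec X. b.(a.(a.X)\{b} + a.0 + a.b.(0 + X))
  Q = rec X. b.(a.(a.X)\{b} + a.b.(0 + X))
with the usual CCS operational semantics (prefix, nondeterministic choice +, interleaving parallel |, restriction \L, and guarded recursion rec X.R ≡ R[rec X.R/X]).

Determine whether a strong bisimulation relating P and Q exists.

Reachable graph of P (7 states):
  u0 = rec X. b.(a.(a.X)\{b} + a.0 + a.b.(0 + X)) :: -b-> u1
  u1 = a.(a.(rec X. b.(a.(a.X)\{b} + a.0 + a.b.(0 + X))))\{b} + a.0 + a.b.(0 + (rec X. b.(a.(a.X)\{b} + a.0 + a.b.(0 + X)))) :: -a-> u2, -a-> u3, -a-> u4
  u2 = (a.(rec X. b.(a.(a.X)\{b} + a.0 + a.b.(0 + X))))\{b} :: -a-> u5
  u3 = 0 :: stopped
  u4 = b.(0 + (rec X. b.(a.(a.X)\{b} + a.0 + a.b.(0 + X)))) :: -b-> u6
  u5 = (rec X. b.(a.(a.X)\{b} + a.0 + a.b.(0 + X)))\{b} :: stopped
  u6 = 0 + (rec X. b.(a.(a.X)\{b} + a.0 + a.b.(0 + X))) :: -b-> u1
Reachable graph of Q (6 states):
  v0 = rec X. b.(a.(a.X)\{b} + a.b.(0 + X)) :: -b-> v1
  v1 = a.(a.(rec X. b.(a.(a.X)\{b} + a.b.(0 + X))))\{b} + a.b.(0 + (rec X. b.(a.(a.X)\{b} + a.b.(0 + X)))) :: -a-> v2, -a-> v3
  v2 = (a.(rec X. b.(a.(a.X)\{b} + a.b.(0 + X))))\{b} :: -a-> v4
  v3 = b.(0 + (rec X. b.(a.(a.X)\{b} + a.b.(0 + X)))) :: -b-> v5
  v4 = (rec X. b.(a.(a.X)\{b} + a.b.(0 + X)))\{b} :: stopped
  v5 = 0 + (rec X. b.(a.(a.X)\{b} + a.b.(0 + X))) :: -b-> v1
Bisimilarity quotient blocks:
  B0 = {u0, u6}
  B1 = {u1}
  B2 = {u3, u5, v4}
  B3 = {u4}
  B4 = {u2, v2}
  B5 = {v0, v5}
  B6 = {v1}
  B7 = {v3}
u0 ∈ B0, v0 ∈ B5 → different blocks

not bisimilar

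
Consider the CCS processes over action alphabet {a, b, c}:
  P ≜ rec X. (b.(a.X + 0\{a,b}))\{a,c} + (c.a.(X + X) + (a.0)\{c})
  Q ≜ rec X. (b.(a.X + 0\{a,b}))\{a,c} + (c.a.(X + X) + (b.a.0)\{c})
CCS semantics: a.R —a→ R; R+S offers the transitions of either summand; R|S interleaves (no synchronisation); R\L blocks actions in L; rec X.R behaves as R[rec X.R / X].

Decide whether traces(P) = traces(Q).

trace-distinct — witness ⟨a⟩

P's transition system — 5 states:
  m0 = rec X. (b.(a.X + 0\{a,b}))\{a,c} + (c.a.(X + X) + (a.0)\{c}) → =a=> m1, =b=> m2, =c=> m3
  m1 = 0\{c} → ·
  m2 = (a.(rec X. (b.(a.X + 0\{a,b}))\{a,c} + (c.a.(X + X) + (a.0)\{c})) + 0\{a,b})\{a,c} → ·
  m3 = a.((rec X. (b.(a.X + 0\{a,b}))\{a,c} + (c.a.(X + X) + (a.0)\{c})) + (rec X. (b.(a.X + 0\{a,b}))\{a,c} + (c.a.(X + X) + (a.0)\{c}))) → =a=> m4
  m4 = (rec X. (b.(a.X + 0\{a,b}))\{a,c} + (c.a.(X + X) + (a.0)\{c})) + (rec X. (b.(a.X + 0\{a,b}))\{a,c} + (c.a.(X + X) + (a.0)\{c})) → =a=> m1, =b=> m2, =c=> m3
Q's transition system — 6 states:
  n0 = rec X. (b.(a.X + 0\{a,b}))\{a,c} + (c.a.(X + X) + (b.a.0)\{c}) → =b=> n1, =b=> n2, =c=> n3
  n1 = (a.(rec X. (b.(a.X + 0\{a,b}))\{a,c} + (c.a.(X + X) + (b.a.0)\{c})) + 0\{a,b})\{a,c} → ·
  n2 = (a.0)\{c} → =a=> n4
  n3 = a.((rec X. (b.(a.X + 0\{a,b}))\{a,c} + (c.a.(X + X) + (b.a.0)\{c})) + (rec X. (b.(a.X + 0\{a,b}))\{a,c} + (c.a.(X + X) + (b.a.0)\{c}))) → =a=> n5
  n4 = 0\{c} → ·
  n5 = (rec X. (b.(a.X + 0\{a,b}))\{a,c} + (c.a.(X + X) + (b.a.0)\{c})) + (rec X. (b.(a.X + 0\{a,b}))\{a,c} + (c.a.(X + X) + (b.a.0)\{c})) → =b=> n1, =b=> n2, =c=> n3
Run σ = ⟨a⟩ on P: start {m0}
  step 1 (a): {m1}
  — P admits the full trace.
Run σ = ⟨a⟩ on Q: start {n0}
  step 1 (a): ∅  — Q cannot continue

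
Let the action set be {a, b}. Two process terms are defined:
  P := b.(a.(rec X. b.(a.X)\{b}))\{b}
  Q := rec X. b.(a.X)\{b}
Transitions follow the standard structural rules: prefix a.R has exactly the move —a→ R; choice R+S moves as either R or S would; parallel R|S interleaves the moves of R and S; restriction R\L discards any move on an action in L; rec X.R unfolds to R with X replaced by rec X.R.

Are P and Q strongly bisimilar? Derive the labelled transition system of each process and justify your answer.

LTS(P): 3 reachable states
  u0 = b.(a.(rec X. b.(a.X)\{b}))\{b} has moves —b→ u1
  u1 = (a.(rec X. b.(a.X)\{b}))\{b} has moves —a→ u2
  u2 = (rec X. b.(a.X)\{b})\{b} has moves stopped
LTS(Q): 3 reachable states
  v0 = rec X. b.(a.X)\{b} has moves —b→ v1
  v1 = (a.(rec X. b.(a.X)\{b}))\{b} has moves —a→ v2
  v2 = (rec X. b.(a.X)\{b})\{b} has moves stopped
Partition-refinement fixed point:
  B0 = {u0, v0}
  B1 = {u1, v1}
  B2 = {u2, v2}
u0 ∈ B0, v0 ∈ B0 → same block

P ~ Q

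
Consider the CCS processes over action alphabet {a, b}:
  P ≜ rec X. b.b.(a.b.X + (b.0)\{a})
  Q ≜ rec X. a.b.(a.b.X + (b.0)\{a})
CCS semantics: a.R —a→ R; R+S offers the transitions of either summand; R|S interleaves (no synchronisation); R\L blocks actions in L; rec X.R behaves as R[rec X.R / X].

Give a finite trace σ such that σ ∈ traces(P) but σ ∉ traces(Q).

P's transition system — 5 states:
  m0 = rec X. b.b.(a.b.X + (b.0)\{a}) :: -b-> m1
  m1 = b.(a.b.(rec X. b.b.(a.b.X + (b.0)\{a})) + (b.0)\{a}) :: -b-> m2
  m2 = a.b.(rec X. b.b.(a.b.X + (b.0)\{a})) + (b.0)\{a} :: -a-> m3, -b-> m4
  m3 = b.(rec X. b.b.(a.b.X + (b.0)\{a})) :: -b-> m0
  m4 = 0\{a} :: (no moves)
Q's transition system — 5 states:
  n0 = rec X. a.b.(a.b.X + (b.0)\{a}) :: -a-> n1
  n1 = b.(a.b.(rec X. a.b.(a.b.X + (b.0)\{a})) + (b.0)\{a}) :: -b-> n2
  n2 = a.b.(rec X. a.b.(a.b.X + (b.0)\{a})) + (b.0)\{a} :: -a-> n3, -b-> n4
  n3 = b.(rec X. a.b.(a.b.X + (b.0)\{a})) :: -b-> n0
  n4 = 0\{a} :: (no moves)
Executing b from P (initial set {m0}):
  step 1 (b): {m1}
  ✓ P
Executing b from Q (initial set {n0}):
  step 1 (b): no successor for Q

b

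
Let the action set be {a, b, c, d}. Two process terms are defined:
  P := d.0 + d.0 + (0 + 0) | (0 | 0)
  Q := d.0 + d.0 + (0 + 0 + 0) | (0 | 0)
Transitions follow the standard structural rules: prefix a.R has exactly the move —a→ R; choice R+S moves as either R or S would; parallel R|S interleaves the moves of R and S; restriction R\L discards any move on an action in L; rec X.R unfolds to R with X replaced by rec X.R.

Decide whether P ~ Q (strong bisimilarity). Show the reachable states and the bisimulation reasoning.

P's transition system — 2 states:
  s0 = d.0 + d.0 + (0 + 0) | (0 | 0) | =d=> s1
  s1 = 0 | ∅
Q's transition system — 2 states:
  t0 = d.0 + d.0 + (0 + 0 + 0) | (0 | 0) | =d=> t1
  t1 = 0 | ∅
Partition-refinement fixed point:
  B0 = {s0, t0}
  B1 = {s1, t1}
s0 ∈ B0, t0 ∈ B0 → same block

P ~ Q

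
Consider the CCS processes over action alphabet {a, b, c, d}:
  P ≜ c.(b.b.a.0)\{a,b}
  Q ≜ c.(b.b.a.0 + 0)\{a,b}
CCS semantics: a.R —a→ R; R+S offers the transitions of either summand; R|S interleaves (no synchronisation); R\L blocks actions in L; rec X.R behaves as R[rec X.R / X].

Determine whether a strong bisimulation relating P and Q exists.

Reachable graph of P (2 states):
  s0 = c.(b.b.a.0)\{a,b} ⊢ =c=> s1
  s1 = (b.b.a.0)\{a,b} ⊢ ∅
Reachable graph of Q (2 states):
  t0 = c.(b.b.a.0 + 0)\{a,b} ⊢ =c=> t1
  t1 = (b.b.a.0 + 0)\{a,b} ⊢ ∅
Coarsest stable partition (strong bisimilarity classes):
  B0 = {s0, t0}
  B1 = {s1, t1}
s0 ∈ B0, t0 ∈ B0 → same block

YES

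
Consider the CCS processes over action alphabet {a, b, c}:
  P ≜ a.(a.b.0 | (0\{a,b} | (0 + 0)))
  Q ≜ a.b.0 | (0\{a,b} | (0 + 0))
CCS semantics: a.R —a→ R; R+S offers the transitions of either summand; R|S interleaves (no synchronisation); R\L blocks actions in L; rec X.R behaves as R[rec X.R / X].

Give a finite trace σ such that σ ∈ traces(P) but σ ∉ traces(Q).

P's transition system — 4 states:
  p0 = a.(a.b.0 | (0\{a,b} | (0 + 0))) → --a--▸ p1
  p1 = a.b.0 | (0\{a,b} | (0 + 0)) → --a--▸ p2
  p2 = b.0 | (0\{a,b} | (0 + 0)) → --b--▸ p3
  p3 = 0 | (0\{a,b} | (0 + 0)) → stopped
Q's transition system — 3 states:
  q0 = a.b.0 | (0\{a,b} | (0 + 0)) → --a--▸ q1
  q1 = b.0 | (0\{a,b} | (0 + 0)) → --b--▸ q2
  q2 = 0 | (0\{a,b} | (0 + 0)) → stopped
Run σ = ⟨aa⟩ on P: start {p0}
  after a @ step 1: {p1}
  after a @ step 2: {p2}
  ✓ P
Run σ = ⟨aa⟩ on Q: start {q0}
  after a @ step 1: {q1}
  after a @ step 2: no successor for Q

aa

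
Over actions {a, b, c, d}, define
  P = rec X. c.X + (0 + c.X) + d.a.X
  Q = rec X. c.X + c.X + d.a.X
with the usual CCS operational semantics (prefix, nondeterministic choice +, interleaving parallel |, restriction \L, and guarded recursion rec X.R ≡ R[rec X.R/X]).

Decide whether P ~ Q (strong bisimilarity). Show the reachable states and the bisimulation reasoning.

YES

LTS(P): 2 reachable states
  p0 = rec X. c.X + (0 + c.X) + d.a.X | —c→ p0, —d→ p1
  p1 = a.(rec X. c.X + (0 + c.X) + d.a.X) | —a→ p0
LTS(Q): 2 reachable states
  q0 = rec X. c.X + c.X + d.a.X | —c→ q0, —d→ q1
  q1 = a.(rec X. c.X + c.X + d.a.X) | —a→ q0
Bisimilarity quotient blocks:
  B0 = {p0, q0}
  B1 = {p1, q1}
p0 ∈ B0, q0 ∈ B0 → same block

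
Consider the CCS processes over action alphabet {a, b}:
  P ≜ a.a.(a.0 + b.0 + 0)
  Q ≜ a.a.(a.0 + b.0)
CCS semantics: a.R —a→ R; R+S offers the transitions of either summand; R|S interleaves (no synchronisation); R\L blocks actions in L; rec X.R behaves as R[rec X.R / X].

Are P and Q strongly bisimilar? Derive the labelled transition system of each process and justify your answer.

bisimilar

LTS(P): 4 reachable states
  m0 = a.a.(a.0 + b.0 + 0) | ··a··> m1
  m1 = a.(a.0 + b.0 + 0) | ··a··> m2
  m2 = a.0 + b.0 + 0 | ··a··> m3, ··b··> m3
  m3 = 0 | deadlocked
LTS(Q): 4 reachable states
  n0 = a.a.(a.0 + b.0) | ··a··> n1
  n1 = a.(a.0 + b.0) | ··a··> n2
  n2 = a.0 + b.0 | ··a··> n3, ··b··> n3
  n3 = 0 | deadlocked
Coarsest stable partition (strong bisimilarity classes):
  B0 = {m0, n0}
  B1 = {m1, n1}
  B2 = {m2, n2}
  B3 = {m3, n3}
m0 ∈ B0, n0 ∈ B0 → same block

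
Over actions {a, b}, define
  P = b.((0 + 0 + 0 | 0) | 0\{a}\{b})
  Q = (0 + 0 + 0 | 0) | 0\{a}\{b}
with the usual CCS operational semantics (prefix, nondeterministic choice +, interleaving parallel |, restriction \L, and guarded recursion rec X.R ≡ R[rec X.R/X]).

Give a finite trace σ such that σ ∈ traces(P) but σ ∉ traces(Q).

b

LTS(P): 2 reachable states
  p0 = b.((0 + 0 + 0 | 0) | 0\{a}\{b}) | =b=> p1
  p1 = (0 + 0 + 0 | 0) | 0\{a}\{b} | (no moves)
LTS(Q): 1 reachable states
  q0 = (0 + 0 + 0 | 0) | 0\{a}\{b} | (no moves)
Trace ⟨b⟩ through P, begin at {p0}:
  after b @ step 1: {p1}
  P completes σ.
Trace ⟨b⟩ through Q, begin at {q0}:
  after b @ step 1: ∅ (Q stuck)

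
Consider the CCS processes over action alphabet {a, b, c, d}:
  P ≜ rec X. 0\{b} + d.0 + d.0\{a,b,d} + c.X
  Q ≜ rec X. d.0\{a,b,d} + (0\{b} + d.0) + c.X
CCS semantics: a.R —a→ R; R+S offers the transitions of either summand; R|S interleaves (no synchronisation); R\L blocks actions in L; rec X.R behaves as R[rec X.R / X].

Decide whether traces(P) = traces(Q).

YES

P's transition system — 3 states:
  m0 = rec X. 0\{b} + d.0 + d.0\{a,b,d} + c.X ⊢ —c→ m0, —d→ m1, —d→ m2
  m1 = 0 ⊢ stopped
  m2 = 0\{a,b,d} ⊢ stopped
Q's transition system — 3 states:
  n0 = rec X. d.0\{a,b,d} + (0\{b} + d.0) + c.X ⊢ —c→ n0, —d→ n1, —d→ n2
  n1 = 0 ⊢ stopped
  n2 = 0\{a,b,d} ⊢ stopped
Partition-refinement fixed point:
  B0 = {m0, n0}
  B1 = {m1, m2, n1, n2}
m0 ∈ B0, n0 ∈ B0 → same block
Bisimilar ⇒ trace-equivalent.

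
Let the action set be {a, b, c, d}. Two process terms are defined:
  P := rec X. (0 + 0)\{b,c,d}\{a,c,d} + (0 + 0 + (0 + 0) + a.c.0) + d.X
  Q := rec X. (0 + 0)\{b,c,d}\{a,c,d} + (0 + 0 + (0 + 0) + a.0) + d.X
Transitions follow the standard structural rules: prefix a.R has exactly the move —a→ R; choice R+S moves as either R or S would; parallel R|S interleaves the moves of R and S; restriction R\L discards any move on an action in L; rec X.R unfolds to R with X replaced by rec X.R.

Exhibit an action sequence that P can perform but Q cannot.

Reachable graph of P (3 states):
  s0 = rec X. (0 + 0)\{b,c,d}\{a,c,d} + (0 + 0 + (0 + 0) + a.c.0) + d.X | =a=> s1, =d=> s0
  s1 = c.0 | =c=> s2
  s2 = 0 | ·
Reachable graph of Q (2 states):
  t0 = rec X. (0 + 0)\{b,c,d}\{a,c,d} + (0 + 0 + (0 + 0) + a.0) + d.X | =a=> t1, =d=> t0
  t1 = 0 | ·
Executing ac from P (initial set {s0}):
  [1] a ⇒ {s1}
  [2] c ⇒ {s2}
  ✓ P
Executing ac from Q (initial set {t0}):
  [1] a ⇒ {t1}
  [2] c ⇒ ∅ (Q stuck)

ac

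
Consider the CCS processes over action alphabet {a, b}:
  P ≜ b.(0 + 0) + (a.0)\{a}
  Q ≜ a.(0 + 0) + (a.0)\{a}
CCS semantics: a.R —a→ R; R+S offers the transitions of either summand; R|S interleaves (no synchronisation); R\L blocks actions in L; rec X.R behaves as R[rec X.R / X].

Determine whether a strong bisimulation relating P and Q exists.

NO

P's transition system — 2 states:
  s0 = b.(0 + 0) + (a.0)\{a} has moves -b-> s1
  s1 = 0 + 0 has moves (no moves)
Q's transition system — 2 states:
  t0 = a.(0 + 0) + (a.0)\{a} has moves -a-> t1
  t1 = 0 + 0 has moves (no moves)
Partition-refinement fixed point:
  B0 = {s0}
  B1 = {s1, t1}
  B2 = {t0}
s0 ∈ B0, t0 ∈ B2 → different blocks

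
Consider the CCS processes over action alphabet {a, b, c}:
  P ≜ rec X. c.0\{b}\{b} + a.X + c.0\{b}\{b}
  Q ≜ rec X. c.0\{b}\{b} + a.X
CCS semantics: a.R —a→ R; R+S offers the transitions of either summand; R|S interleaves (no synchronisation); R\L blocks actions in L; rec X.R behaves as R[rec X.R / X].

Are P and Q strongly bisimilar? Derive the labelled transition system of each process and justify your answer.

bisimilar

LTS(P): 2 reachable states
  s0 = rec X. c.0\{b}\{b} + a.X + c.0\{b}\{b} has moves ··a··> s0, ··c··> s1
  s1 = 0\{b}\{b} has moves deadlocked
LTS(Q): 2 reachable states
  t0 = rec X. c.0\{b}\{b} + a.X has moves ··a··> t0, ··c··> t1
  t1 = 0\{b}\{b} has moves deadlocked
Partition-refinement fixed point:
  B0 = {s0, t0}
  B1 = {s1, t1}
s0 ∈ B0, t0 ∈ B0 → same block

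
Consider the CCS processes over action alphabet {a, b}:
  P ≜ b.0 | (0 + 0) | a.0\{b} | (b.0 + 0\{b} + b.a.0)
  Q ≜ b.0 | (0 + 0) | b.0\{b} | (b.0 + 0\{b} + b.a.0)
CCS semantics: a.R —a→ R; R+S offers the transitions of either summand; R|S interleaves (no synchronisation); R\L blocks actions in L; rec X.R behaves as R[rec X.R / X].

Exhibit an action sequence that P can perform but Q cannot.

a

LTS(P): 12 reachable states
  p0 = b.0 | (0 + 0) | a.0\{b} | (b.0 + 0\{b} + b.a.0) has moves —a→ p1, —b→ p2, —b→ p3, —b→ p4
  p1 = b.0 | (0 + 0) | 0\{b} | (b.0 + 0\{b} + b.a.0) has moves —b→ p5, —b→ p6, —b→ p7
  p2 = 0 | (0 + 0) | a.0\{b} | (b.0 + 0\{b} + b.a.0) has moves —a→ p5, —b→ p8, —b→ p9
  p3 = b.0 | (0 + 0) | a.0\{b} | 0 has moves —a→ p6, —b→ p8
  p4 = b.0 | (0 + 0) | a.0\{b} | a.0 has moves —a→ p3, —a→ p7, —b→ p9
  p5 = 0 | (0 + 0) | 0\{b} | (b.0 + 0\{b} + b.a.0) has moves —b→ p10, —b→ p11
  p6 = b.0 | (0 + 0) | 0\{b} | 0 has moves —b→ p10
  p7 = b.0 | (0 + 0) | 0\{b} | a.0 has moves —a→ p6, —b→ p11
  p8 = 0 | (0 + 0) | a.0\{b} | 0 has moves —a→ p10
  p9 = 0 | (0 + 0) | a.0\{b} | a.0 has moves —a→ p11, —a→ p8
  p10 = 0 | (0 + 0) | 0\{b} | 0 has moves stopped
  p11 = 0 | (0 + 0) | 0\{b} | a.0 has moves —a→ p10
LTS(Q): 12 reachable states
  q0 = b.0 | (0 + 0) | b.0\{b} | (b.0 + 0\{b} + b.a.0) has moves —b→ q1, —b→ q2, —b→ q3, —b→ q4
  q1 = 0 | (0 + 0) | b.0\{b} | (b.0 + 0\{b} + b.a.0) has moves —b→ q5, —b→ q6, —b→ q7
  q2 = b.0 | (0 + 0) | 0\{b} | (b.0 + 0\{b} + b.a.0) has moves —b→ q5, —b→ q8, —b→ q9
  q3 = b.0 | (0 + 0) | b.0\{b} | 0 has moves —b→ q6, —b→ q8
  q4 = b.0 | (0 + 0) | b.0\{b} | a.0 has moves —a→ q3, —b→ q7, —b→ q9
  q5 = 0 | (0 + 0) | 0\{b} | (b.0 + 0\{b} + b.a.0) has moves —b→ q10, —b→ q11
  q6 = 0 | (0 + 0) | b.0\{b} | 0 has moves —b→ q10
  q7 = 0 | (0 + 0) | b.0\{b} | a.0 has moves —a→ q6, —b→ q11
  q8 = b.0 | (0 + 0) | 0\{b} | 0 has moves —b→ q10
  q9 = b.0 | (0 + 0) | 0\{b} | a.0 has moves —a→ q8, —b→ q11
  q10 = 0 | (0 + 0) | 0\{b} | 0 has moves stopped
  q11 = 0 | (0 + 0) | 0\{b} | a.0 has moves —a→ q10
Trace ⟨a⟩ through P, begin at {p0}:
  [1] a ⇒ {p1}
  P completes σ.
Trace ⟨a⟩ through Q, begin at {q0}:
  [1] a ⇒ no successor for Q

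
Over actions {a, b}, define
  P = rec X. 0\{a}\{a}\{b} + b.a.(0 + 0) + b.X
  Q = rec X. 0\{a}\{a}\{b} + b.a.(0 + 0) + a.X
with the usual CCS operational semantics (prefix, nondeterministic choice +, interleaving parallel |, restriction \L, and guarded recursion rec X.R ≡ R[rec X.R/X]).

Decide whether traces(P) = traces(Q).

NO — witness ⟨bb⟩

P's transition system — 3 states:
  p0 = rec X. 0\{a}\{a}\{b} + b.a.(0 + 0) + b.X has moves —b→ p0, —b→ p1
  p1 = a.(0 + 0) has moves —a→ p2
  p2 = 0 + 0 has moves ∅
Q's transition system — 3 states:
  q0 = rec X. 0\{a}\{a}\{b} + b.a.(0 + 0) + a.X has moves —a→ q0, —b→ q1
  q1 = a.(0 + 0) has moves —a→ q2
  q2 = 0 + 0 has moves ∅
Executing bb from P (initial set {p0}):
  [1] b ⇒ {p0, p1}
  [2] b ⇒ {p0, p1}
  ✓ P
Executing bb from Q (initial set {q0}):
  [1] b ⇒ {q1}
  [2] b ⇒ no successor for Q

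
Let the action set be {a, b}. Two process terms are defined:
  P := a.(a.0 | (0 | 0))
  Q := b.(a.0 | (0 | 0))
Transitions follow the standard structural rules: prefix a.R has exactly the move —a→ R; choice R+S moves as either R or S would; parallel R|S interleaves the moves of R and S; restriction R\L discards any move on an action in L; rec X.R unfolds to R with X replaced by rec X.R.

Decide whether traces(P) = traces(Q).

Reachable graph of P (3 states):
  u0 = a.(a.0 | (0 | 0)) :: =a=> u1
  u1 = a.0 | (0 | 0) :: =a=> u2
  u2 = 0 | (0 | 0) :: ∅
Reachable graph of Q (3 states):
  v0 = b.(a.0 | (0 | 0)) :: =b=> v1
  v1 = a.0 | (0 | 0) :: =a=> v2
  v2 = 0 | (0 | 0) :: ∅
Trace ⟨a⟩ through P, begin at {u0}:
  after a @ step 1: {u1}
  — P admits the full trace.
Trace ⟨a⟩ through Q, begin at {v0}:
  after a @ step 1: no successor for Q

NO — witness ⟨a⟩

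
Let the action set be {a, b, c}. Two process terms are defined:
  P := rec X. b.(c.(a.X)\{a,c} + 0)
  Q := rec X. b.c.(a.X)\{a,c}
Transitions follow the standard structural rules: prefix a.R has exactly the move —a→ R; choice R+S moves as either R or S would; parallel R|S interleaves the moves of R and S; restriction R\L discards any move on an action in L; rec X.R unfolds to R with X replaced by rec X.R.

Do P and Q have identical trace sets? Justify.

Reachable graph of P (3 states):
  p0 = rec X. b.(c.(a.X)\{a,c} + 0) has moves —b→ p1
  p1 = c.(a.(rec X. b.(c.(a.X)\{a,c} + 0)))\{a,c} + 0 has moves —c→ p2
  p2 = (a.(rec X. b.(c.(a.X)\{a,c} + 0)))\{a,c} has moves stopped
Reachable graph of Q (3 states):
  q0 = rec X. b.c.(a.X)\{a,c} has moves —b→ q1
  q1 = c.(a.(rec X. b.c.(a.X)\{a,c}))\{a,c} has moves —c→ q2
  q2 = (a.(rec X. b.c.(a.X)\{a,c}))\{a,c} has moves stopped
Coarsest stable partition (strong bisimilarity classes):
  B0 = {p0, q0}
  B1 = {p1, q1}
  B2 = {p2, q2}
p0 ∈ B0, q0 ∈ B0 → same block
Bisimilar ⇒ trace-equivalent.

trace-equivalent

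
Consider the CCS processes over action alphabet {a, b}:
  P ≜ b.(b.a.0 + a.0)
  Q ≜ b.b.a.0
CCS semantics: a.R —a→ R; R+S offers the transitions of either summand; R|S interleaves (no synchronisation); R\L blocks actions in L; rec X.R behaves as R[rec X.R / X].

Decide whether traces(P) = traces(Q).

P's transition system — 4 states:
  u0 = b.(b.a.0 + a.0) has moves -b-> u1
  u1 = b.a.0 + a.0 has moves -a-> u2, -b-> u3
  u2 = 0 has moves deadlocked
  u3 = a.0 has moves -a-> u2
Q's transition system — 4 states:
  v0 = b.b.a.0 has moves -b-> v1
  v1 = b.a.0 has moves -b-> v2
  v2 = a.0 has moves -a-> v3
  v3 = 0 has moves deadlocked
Executing ba from P (initial set {u0}):
  after b @ step 1: {u1}
  after a @ step 2: {u2}
  ✓ P
Executing ba from Q (initial set {v0}):
  after b @ step 1: {v1}
  after a @ step 2: ∅  — Q cannot continue

NO — witness ⟨ba⟩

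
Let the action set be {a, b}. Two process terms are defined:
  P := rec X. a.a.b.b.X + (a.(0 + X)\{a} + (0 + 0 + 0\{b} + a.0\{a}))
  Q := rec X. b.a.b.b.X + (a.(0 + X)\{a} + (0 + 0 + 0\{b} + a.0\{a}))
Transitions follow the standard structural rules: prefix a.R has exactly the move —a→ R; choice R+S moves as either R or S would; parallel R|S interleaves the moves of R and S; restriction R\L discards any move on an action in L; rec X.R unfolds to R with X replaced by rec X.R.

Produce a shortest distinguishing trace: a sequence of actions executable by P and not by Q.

P's transition system — 6 states:
  p0 = rec X. a.a.b.b.X + (a.(0 + X)\{a} + (0 + 0 + 0\{b} + a.0\{a})) | -a-> p1, -a-> p2, -a-> p3
  p1 = (0 + (rec X. a.a.b.b.X + (a.(0 + X)\{a} + (0 + 0 + 0\{b} + a.0\{a}))))\{a} | ∅
  p2 = 0\{a} | ∅
  p3 = a.b.b.(rec X. a.a.b.b.X + (a.(0 + X)\{a} + (0 + 0 + 0\{b} + a.0\{a}))) | -a-> p4
  p4 = b.b.(rec X. a.a.b.b.X + (a.(0 + X)\{a} + (0 + 0 + 0\{b} + a.0\{a}))) | -b-> p5
  p5 = b.(rec X. a.a.b.b.X + (a.(0 + X)\{a} + (0 + 0 + 0\{b} + a.0\{a}))) | -b-> p0
Q's transition system — 7 states:
  q0 = rec X. b.a.b.b.X + (a.(0 + X)\{a} + (0 + 0 + 0\{b} + a.0\{a})) | -a-> q1, -a-> q2, -b-> q3
  q1 = (0 + (rec X. b.a.b.b.X + (a.(0 + X)\{a} + (0 + 0 + 0\{b} + a.0\{a}))))\{a} | -b-> q4
  q2 = 0\{a} | ∅
  q3 = a.b.b.(rec X. b.a.b.b.X + (a.(0 + X)\{a} + (0 + 0 + 0\{b} + a.0\{a}))) | -a-> q5
  q4 = (a.b.b.(rec X. b.a.b.b.X + (a.(0 + X)\{a} + (0 + 0 + 0\{b} + a.0\{a}))))\{a} | ∅
  q5 = b.b.(rec X. b.a.b.b.X + (a.(0 + X)\{a} + (0 + 0 + 0\{b} + a.0\{a}))) | -b-> q6
  q6 = b.(rec X. b.a.b.b.X + (a.(0 + X)\{a} + (0 + 0 + 0\{b} + a.0\{a}))) | -b-> q0
Executing aa from P (initial set {p0}):
  [1] a ⇒ {p1, p2, p3}
  [2] a ⇒ {p4}
  — P admits the full trace.
Executing aa from Q (initial set {q0}):
  [1] a ⇒ {q1, q2}
  [2] a ⇒ ∅ (Q stuck)

aa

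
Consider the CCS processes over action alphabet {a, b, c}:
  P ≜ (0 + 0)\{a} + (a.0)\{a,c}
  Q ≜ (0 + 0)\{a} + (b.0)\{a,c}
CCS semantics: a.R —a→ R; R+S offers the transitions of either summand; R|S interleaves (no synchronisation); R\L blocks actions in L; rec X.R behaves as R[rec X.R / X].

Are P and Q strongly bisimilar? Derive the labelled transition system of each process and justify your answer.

LTS(P): 1 reachable states
  s0 = (0 + 0)\{a} + (a.0)\{a,c} :: (no moves)
LTS(Q): 2 reachable states
  t0 = (0 + 0)\{a} + (b.0)\{a,c} :: =b=> t1
  t1 = 0\{a,c} :: (no moves)
Partition-refinement fixed point:
  B0 = {s0, t1}
  B1 = {t0}
s0 ∈ B0, t0 ∈ B1 → different blocks

not bisimilar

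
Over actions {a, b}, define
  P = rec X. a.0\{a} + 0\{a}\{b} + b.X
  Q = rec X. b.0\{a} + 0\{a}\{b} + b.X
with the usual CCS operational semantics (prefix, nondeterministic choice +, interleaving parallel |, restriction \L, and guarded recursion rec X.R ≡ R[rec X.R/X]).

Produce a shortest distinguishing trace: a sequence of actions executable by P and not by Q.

LTS(P): 2 reachable states
  u0 = rec X. a.0\{a} + 0\{a}\{b} + b.X :: =a=> u1, =b=> u0
  u1 = 0\{a} :: stopped
LTS(Q): 2 reachable states
  v0 = rec X. b.0\{a} + 0\{a}\{b} + b.X :: =b=> v0, =b=> v1
  v1 = 0\{a} :: stopped
Run σ = ⟨a⟩ on P: start {u0}
  [1] a ⇒ {u1}
  ✓ P
Run σ = ⟨a⟩ on Q: start {v0}
  [1] a ⇒ ∅  — Q cannot continue

a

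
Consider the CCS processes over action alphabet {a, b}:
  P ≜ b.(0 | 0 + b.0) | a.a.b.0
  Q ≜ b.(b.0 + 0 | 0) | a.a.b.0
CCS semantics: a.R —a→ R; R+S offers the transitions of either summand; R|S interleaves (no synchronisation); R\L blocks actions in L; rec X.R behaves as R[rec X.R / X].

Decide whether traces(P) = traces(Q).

YES

LTS(P): 12 reachable states
  p0 = b.(0 | 0 + b.0) | a.a.b.0 :: ··a··> p1, ··b··> p2
  p1 = b.(0 | 0 + b.0) | a.b.0 :: ··a··> p3, ··b··> p4
  p2 = (0 | 0 + b.0) | a.a.b.0 :: ··a··> p4, ··b··> p5
  p3 = b.(0 | 0 + b.0) | b.0 :: ··b··> p6, ··b··> p7
  p4 = (0 | 0 + b.0) | a.b.0 :: ··a··> p6, ··b··> p8
  p5 = 0 | a.a.b.0 :: ··a··> p8
  p6 = (0 | 0 + b.0) | b.0 :: ··b··> p10, ··b··> p9
  p7 = b.(0 | 0 + b.0) | 0 :: ··b··> p9
  p8 = 0 | a.b.0 :: ··a··> p10
  p9 = (0 | 0 + b.0) | 0 :: ··b··> p11
  p10 = 0 | b.0 :: ··b··> p11
  p11 = 0 | 0 :: deadlocked
LTS(Q): 12 reachable states
  q0 = b.(b.0 + 0 | 0) | a.a.b.0 :: ··a··> q1, ··b··> q2
  q1 = b.(b.0 + 0 | 0) | a.b.0 :: ··a··> q3, ··b··> q4
  q2 = (b.0 + 0 | 0) | a.a.b.0 :: ··a··> q4, ··b··> q5
  q3 = b.(b.0 + 0 | 0) | b.0 :: ··b··> q6, ··b··> q7
  q4 = (b.0 + 0 | 0) | a.b.0 :: ··a··> q6, ··b··> q8
  q5 = 0 | a.a.b.0 :: ··a··> q8
  q6 = (b.0 + 0 | 0) | b.0 :: ··b··> q10, ··b··> q9
  q7 = b.(b.0 + 0 | 0) | 0 :: ··b··> q9
  q8 = 0 | a.b.0 :: ··a··> q10
  q9 = (b.0 + 0 | 0) | 0 :: ··b··> q11
  q10 = 0 | b.0 :: ··b··> q11
  q11 = 0 | 0 :: deadlocked
Coarsest stable partition (strong bisimilarity classes):
  B0 = {p0, q0}
  B1 = {p2, q2}
  B2 = {p4, q4}
  B3 = {p6, p7, q6, q7}
  B4 = {p10, p9, q10, q9}
  B5 = {p11, q11}
  B6 = {p8, q8}
  B7 = {p5, q5}
  B8 = {p1, q1}
  B9 = {p3, q3}
p0 ∈ B0, q0 ∈ B0 → same block
Bisimilar ⇒ trace-equivalent.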